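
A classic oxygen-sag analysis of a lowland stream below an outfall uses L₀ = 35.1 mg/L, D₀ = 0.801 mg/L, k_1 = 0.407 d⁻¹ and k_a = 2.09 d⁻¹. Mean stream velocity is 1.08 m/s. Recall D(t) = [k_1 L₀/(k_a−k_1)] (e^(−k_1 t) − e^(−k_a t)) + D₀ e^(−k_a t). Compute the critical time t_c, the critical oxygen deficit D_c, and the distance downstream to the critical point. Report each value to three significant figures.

With k_a/k_1 = 5.135 and 1 − D₀(k_a−k_1)/(k_1 L₀) = 0.9056,
t_c = ln(5.135 × 0.9056) / (2.09 − 0.407) = ln(4.651) / 1.683 = 1.537/1.683 = 0.9132 d.
D_c = (k_1/k_a) L₀ e^(−k_1 t_c) = (0.407/2.09) × 35.1 × e^(−0.407×0.9132) = 0.1947 × 35.1 × 0.6896 = 4.713 mg/L.
x_c = v t_c = 1.08 m/s × 0.9132 d × 86400 s/d = 85220 m ≈ 85.2 km.

t_c ≈ 0.913 d; D_c ≈ 4.71 mg/L; x_c ≈ 85.2 km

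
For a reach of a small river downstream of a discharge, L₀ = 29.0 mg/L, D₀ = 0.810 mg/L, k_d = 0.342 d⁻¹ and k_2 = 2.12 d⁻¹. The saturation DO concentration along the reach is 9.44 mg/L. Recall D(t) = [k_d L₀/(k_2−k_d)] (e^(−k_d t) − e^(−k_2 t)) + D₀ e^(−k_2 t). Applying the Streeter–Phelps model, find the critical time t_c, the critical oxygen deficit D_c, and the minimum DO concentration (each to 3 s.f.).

t_c ≈ 0.938 d; D_c ≈ 3.39 mg/L; min DO ≈ 6.05 mg/L

With k_2/k_d = 6.199 and 1 − D₀(k_2−k_d)/(k_d L₀) = 0.8548,
t_c = ln(6.199 × 0.8548) / (2.12 − 0.342) = ln(5.299) / 1.778 = 1.667/1.778 = 0.9378 d.
L(t_c) = L₀ e^(−k_d t_c) = 29.0 × 0.7256 = 21.04 mg/L, and at the critical point k_2 D_c = k_d L, so D_c = (0.342/2.12) × 21.04 = 3.395 mg/L.
Minimum DO = C_s − D_c = 9.44 − 3.395 = 6.045 mg/L.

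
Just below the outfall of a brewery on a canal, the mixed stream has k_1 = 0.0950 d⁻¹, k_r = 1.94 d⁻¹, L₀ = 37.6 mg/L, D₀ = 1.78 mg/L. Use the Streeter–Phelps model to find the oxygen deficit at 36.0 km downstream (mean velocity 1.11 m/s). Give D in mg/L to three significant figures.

D ≈ 1.79 mg/L

Travel time t = x/v = 36.0 km / (1.11 m/s) = 36000 m / 1.11 m/s = 32430 s = 0.3754 d.
k_1 L₀/(k_r−k_1) = 0.0950×37.6/(1.94−0.0950) = 3.572/1.845 = 1.936 mg/L.
e^(−k_1 t) = e^(−0.0950×0.3754) = 0.9650; e^(−k_r t) = e^(−1.94×0.3754) = 0.4828.
D = 1.936 × (0.9650 − 0.4828) + 1.78 × 0.4828 = 0.9336 + 0.8593 = 1.793 mg/L.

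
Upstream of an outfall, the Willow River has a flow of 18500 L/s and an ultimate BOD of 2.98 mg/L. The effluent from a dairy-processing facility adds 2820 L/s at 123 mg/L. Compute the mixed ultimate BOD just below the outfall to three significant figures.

Flow-weighted mixing: C = (Q_r C_r + Q_w C_w)/(Q_r + Q_w)
= (18500×2.98 + 2820×123)/(18500 + 2820) = 402000/21320 = 18.86 mg/L.

18.9 mg/L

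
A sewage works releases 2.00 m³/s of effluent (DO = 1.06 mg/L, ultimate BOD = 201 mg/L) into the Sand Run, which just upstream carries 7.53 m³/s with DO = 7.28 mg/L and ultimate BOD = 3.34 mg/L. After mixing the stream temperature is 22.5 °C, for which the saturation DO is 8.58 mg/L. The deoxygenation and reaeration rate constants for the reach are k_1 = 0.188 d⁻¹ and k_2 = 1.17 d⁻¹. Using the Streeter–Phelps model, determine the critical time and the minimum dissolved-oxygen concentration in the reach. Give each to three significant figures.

t_c ≈ 1.49 d; minimum DO ≈ 3.14 mg/L

Mixed DO = (7.53×7.28 + 2.00×1.06)/(7.53+2.00) = 56.94/9.530 = 5.975 mg/L.
Mixed L₀ = (7.53×3.34 + 2.00×201)/(9.530) = 427.2/9.530 = 44.82 mg/L.
Initial deficit D₀ = C_s − DO₀ = 8.58 − 5.975 = 2.605 mg/L.
t_c = (1/0.9820) ln[(1.17/0.188)(1 − 2.605×0.9820/(0.188×44.82))] = 1.018 × ln(4.334) = 1.493 d.
D_c = (0.188/1.17) × 44.82 × e^(−0.188×1.493) = 0.1607 × 44.82 × 0.7552 = 5.439 mg/L.
Minimum DO = 8.58 − 5.439 = 3.141 mg/L.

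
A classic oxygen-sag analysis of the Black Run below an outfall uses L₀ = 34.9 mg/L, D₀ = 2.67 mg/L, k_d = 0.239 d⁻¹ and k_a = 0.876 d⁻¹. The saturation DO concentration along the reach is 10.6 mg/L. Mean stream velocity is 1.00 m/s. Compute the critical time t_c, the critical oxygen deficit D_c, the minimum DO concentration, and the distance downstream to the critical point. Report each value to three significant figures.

t_c ≈ 1.68 d; D_c ≈ 6.37 mg/L; min DO ≈ 4.23 mg/L; x_c ≈ 145 km

With k_a/k_d = 3.665 and 1 − D₀(k_a−k_d)/(k_d L₀) = 0.7961,
t_c = ln(3.665 × 0.7961) / (0.876 − 0.239) = ln(2.918) / 0.6370 = 1.071/0.6370 = 1.681 d.
L(t_c) = L₀ e^(−k_d t_c) = 34.9 × 0.6691 = 23.35 mg/L, and at the critical point k_a D_c = k_d L, so D_c = (0.239/0.876) × 23.35 = 6.371 mg/L.
Minimum DO = C_s − D_c = 10.6 − 6.371 = 4.229 mg/L.
x_c = v t_c = 1.00 m/s × 1.681 d × 86400 s/d = 145200 m ≈ 145 km.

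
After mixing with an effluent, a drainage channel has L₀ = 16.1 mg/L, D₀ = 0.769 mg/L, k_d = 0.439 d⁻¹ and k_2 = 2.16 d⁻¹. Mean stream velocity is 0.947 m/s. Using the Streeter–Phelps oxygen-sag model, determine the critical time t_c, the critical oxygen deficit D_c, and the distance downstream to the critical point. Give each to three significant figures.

With k_2/k_d = 4.920 and 1 − D₀(k_2−k_d)/(k_d L₀) = 0.8128,
t_c = ln(4.920 × 0.8128) / (2.16 − 0.439) = ln(3.999) / 1.721 = 1.386/1.721 = 0.8054 d.
D_c = (k_d/k_2) L₀ e^(−k_d t_c) = (0.439/2.16) × 16.1 × e^(−0.439×0.8054) = 0.2032 × 16.1 × 0.7022 = 2.298 mg/L.
x_c = v t_c = 0.947 m/s × 0.8054 d × 86400 s/d = 65900 m ≈ 65.9 km.

t_c ≈ 0.805 d; D_c ≈ 2.30 mg/L; x_c ≈ 65.9 km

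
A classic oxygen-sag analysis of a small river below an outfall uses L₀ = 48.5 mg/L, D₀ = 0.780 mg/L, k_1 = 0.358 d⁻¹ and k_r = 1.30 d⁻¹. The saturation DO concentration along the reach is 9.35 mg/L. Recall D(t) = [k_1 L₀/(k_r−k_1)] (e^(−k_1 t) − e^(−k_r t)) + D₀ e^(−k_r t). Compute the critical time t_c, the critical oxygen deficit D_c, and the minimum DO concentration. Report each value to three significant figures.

t_c ≈ 1.32 d; D_c ≈ 8.32 mg/L; min DO ≈ 1.03 mg/L

t_c = [1/(k_r−k_1)] ln[(k_r/k_1)(1 − D₀(k_r−k_1)/(k_1 L₀))]
= [1/(1.30−0.358)] ln[(1.30/0.358)(1 − 0.780×0.9420/(0.358×48.5))]
= (1/0.9420) ln[3.631 × 0.9577] = 1.062 × ln(3.478) = 1.062 × 1.246 = 1.323 d.
D_c = (k_1/k_r) L₀ e^(−k_1 t_c) = (0.358/1.30) × 48.5 × e^(−0.358×1.323) = 0.2754 × 48.5 × 0.6227 = 8.317 mg/L.
Minimum DO = C_s − D_c = 9.35 − 8.317 = 1.033 mg/L.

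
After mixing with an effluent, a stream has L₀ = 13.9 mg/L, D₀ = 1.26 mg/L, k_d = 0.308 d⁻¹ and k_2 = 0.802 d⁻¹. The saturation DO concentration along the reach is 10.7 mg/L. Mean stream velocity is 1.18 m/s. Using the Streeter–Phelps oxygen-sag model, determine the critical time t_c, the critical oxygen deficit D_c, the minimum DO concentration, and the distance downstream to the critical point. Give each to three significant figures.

t_c ≈ 1.62 d; D_c ≈ 3.24 mg/L; min DO ≈ 7.46 mg/L; x_c ≈ 165 km

At the critical point dD/dt = 0, so k_d L₀ e^(−k_d t) = k_2 D. Substituting D(t) from the Streeter–Phelps equation and solving for t gives
t_c = ln[(k_2/k_d)(1 − D₀(k_2−k_d)/(k_d L₀))] / (k_2−k_d).
Here k_2−k_d = 0.4940 d⁻¹ and 1 − D₀(k_2−k_d)/(k_d L₀) = 1 − 1.26×0.4940/(0.308×13.9) = 0.8546, so
t_c = ln(2.604 × 0.8546) / 0.4940 = 0.7999 / 0.4940 = 1.619 d.
L(t_c) = L₀ e^(−k_d t_c) = 13.9 × 0.6073 = 8.442 mg/L, and at the critical point k_2 D_c = k_d L, so D_c = (0.308/0.802) × 8.442 = 3.242 mg/L.
Minimum DO = C_s − D_c = 10.7 − 3.242 = 7.458 mg/L.
x_c = v t_c = 1.18 m/s × 1.619 d × 86400 s/d = 165100 m ≈ 165 km.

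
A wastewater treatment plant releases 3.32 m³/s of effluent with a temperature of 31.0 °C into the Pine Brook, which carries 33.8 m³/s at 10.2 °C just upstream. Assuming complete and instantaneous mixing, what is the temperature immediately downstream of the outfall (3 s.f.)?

Flow-weighted mixing: C = (Q_r C_r + Q_w C_w)/(Q_r + Q_w)
= (33.8×10.2 + 3.32×31.0)/(33.8 + 3.32) = 447.7/37.12 = 12.06 °C.

12.1 °C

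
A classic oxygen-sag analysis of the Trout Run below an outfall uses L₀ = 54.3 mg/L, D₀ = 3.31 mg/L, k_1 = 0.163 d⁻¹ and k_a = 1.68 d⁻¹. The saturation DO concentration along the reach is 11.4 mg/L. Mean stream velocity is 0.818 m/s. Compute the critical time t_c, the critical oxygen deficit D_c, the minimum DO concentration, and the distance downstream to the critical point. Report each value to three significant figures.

t_c = [1/(k_a−k_1)] ln[(k_a/k_1)(1 − D₀(k_a−k_1)/(k_1 L₀))]
= [1/(1.68−0.163)] ln[(1.68/0.163)(1 − 3.31×1.517/(0.163×54.3))]
= (1/1.517) ln[10.31 × 0.4327] = 0.6592 × ln(4.460) = 0.6592 × 1.495 = 0.9855 d.
D_c = (k_1/k_a) L₀ e^(−k_1 t_c) = (0.163/1.68) × 54.3 × e^(−0.163×0.9855) = 0.09702 × 54.3 × 0.8516 = 4.487 mg/L.
Minimum DO = C_s − D_c = 11.4 − 4.487 = 6.913 mg/L.
x_c = v t_c = 0.818 m/s × 0.9855 d × 86400 s/d = 69650 m ≈ 69.7 km.

t_c ≈ 0.986 d; D_c ≈ 4.49 mg/L; min DO ≈ 6.91 mg/L; x_c ≈ 69.7 km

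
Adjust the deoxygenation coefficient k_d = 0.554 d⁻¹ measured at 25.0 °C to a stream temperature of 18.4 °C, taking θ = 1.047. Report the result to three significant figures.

k_d ≈ 0.409 d⁻¹

k_d(T₂) = k_d(T₁) · θ^(T₂−T₁) = 0.554 × 1.047^(18.4−25.0)
= 0.554 × 1.047^-6.60 = 0.554 × 0.7385 = 0.4091 d⁻¹.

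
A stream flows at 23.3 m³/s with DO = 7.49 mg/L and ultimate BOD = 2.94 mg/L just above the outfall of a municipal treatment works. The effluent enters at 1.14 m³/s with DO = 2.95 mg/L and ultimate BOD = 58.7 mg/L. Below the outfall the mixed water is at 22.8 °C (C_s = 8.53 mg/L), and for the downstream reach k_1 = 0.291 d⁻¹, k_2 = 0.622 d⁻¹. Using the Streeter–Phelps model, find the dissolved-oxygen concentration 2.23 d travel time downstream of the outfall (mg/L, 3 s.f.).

Mixed DO = (23.3×7.49 + 1.14×2.95)/(23.3+1.14) = 177.9/24.44 = 7.278 mg/L.
Mixed L₀ = (23.3×2.94 + 1.14×58.7)/(24.44) = 135.4/24.44 = 5.541 mg/L.
Initial deficit D₀ = C_s − DO₀ = 8.53 − 7.278 = 1.252 mg/L.
D(2.23) = [0.291×5.541/(0.622−0.291)](e^(−0.291×2.23) − e^(−0.622×2.23)) + 1.252 e^(−0.622×2.23)
= 4.871 × (0.5226 − 0.2498) + 1.252 × 0.2498 = 1.642 mg/L.
DO = 8.53 − 1.642 = 6.888 mg/L.

DO ≈ 6.89 mg/L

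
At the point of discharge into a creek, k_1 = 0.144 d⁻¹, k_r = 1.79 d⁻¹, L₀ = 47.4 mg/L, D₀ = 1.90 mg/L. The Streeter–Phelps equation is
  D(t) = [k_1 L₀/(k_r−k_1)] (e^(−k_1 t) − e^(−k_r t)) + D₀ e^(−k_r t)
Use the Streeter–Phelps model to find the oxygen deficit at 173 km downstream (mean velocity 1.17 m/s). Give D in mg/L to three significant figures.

D ≈ 3.14 mg/L

Travel time t = x/v = 173 km / (1.17 m/s) = 173000 m / 1.17 m/s = 147900 s = 1.711 d.
k_1 L₀/(k_r−k_1) = 0.144×47.4/(1.79−0.144) = 6.826/1.646 = 4.147 mg/L.
e^(−k_1 t) = e^(−0.144×1.711) = 0.7816; e^(−k_r t) = e^(−1.79×1.711) = 0.04673.
D = 4.147 × (0.7816 − 0.04673) + 1.90 × 0.04673 = 3.047 + 0.08879 = 3.136 mg/L.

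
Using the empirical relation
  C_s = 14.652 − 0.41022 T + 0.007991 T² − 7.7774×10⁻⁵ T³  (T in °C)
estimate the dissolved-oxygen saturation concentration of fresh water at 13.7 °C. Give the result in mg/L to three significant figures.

C_s = 14.652 − 0.41022×13.7 + 0.007991×13.7² − 7.7774×10⁻⁵×13.7³ = 10.33 mg/L.

C_s ≈ 10.3 mg/L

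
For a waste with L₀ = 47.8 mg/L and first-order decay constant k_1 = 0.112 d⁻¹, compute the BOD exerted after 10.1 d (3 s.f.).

y ≈ 32.4 mg/L

y_t = L₀(1 − e^(−k_1 t)) = 47.8 × (1 − e^(−0.112×10.1))
= 47.8 × (1 − 0.3226) = 47.8 × 0.6774 = 32.38 mg/L.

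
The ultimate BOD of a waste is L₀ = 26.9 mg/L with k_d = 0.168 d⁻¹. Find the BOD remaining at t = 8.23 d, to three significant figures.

L_t = L₀ e^(−k_d t) = 26.9 × e^(−0.168×8.23) = 26.9 × 0.2509 = 6.750 mg/L.

L ≈ 6.75 mg/L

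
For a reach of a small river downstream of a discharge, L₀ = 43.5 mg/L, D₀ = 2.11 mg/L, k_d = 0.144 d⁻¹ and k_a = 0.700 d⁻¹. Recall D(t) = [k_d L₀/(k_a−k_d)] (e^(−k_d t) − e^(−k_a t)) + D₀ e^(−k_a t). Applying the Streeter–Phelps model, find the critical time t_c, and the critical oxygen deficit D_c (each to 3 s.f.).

t_c ≈ 2.47 d; D_c ≈ 6.27 mg/L

At the critical point dD/dt = 0, so k_d L₀ e^(−k_d t) = k_a D. Substituting D(t) from the Streeter–Phelps equation and solving for t gives
t_c = ln[(k_a/k_d)(1 − D₀(k_a−k_d)/(k_d L₀))] / (k_a−k_d).
Here k_a−k_d = 0.5560 d⁻¹ and 1 − D₀(k_a−k_d)/(k_d L₀) = 1 − 2.11×0.5560/(0.144×43.5) = 0.8127, so
t_c = ln(4.861 × 0.8127) / 0.5560 = 1.374 / 0.5560 = 2.471 d.
L(t_c) = L₀ e^(−k_d t_c) = 43.5 × 0.7006 = 30.48 mg/L, and at the critical point k_a D_c = k_d L, so D_c = (0.144/0.700) × 30.48 = 6.269 mg/L.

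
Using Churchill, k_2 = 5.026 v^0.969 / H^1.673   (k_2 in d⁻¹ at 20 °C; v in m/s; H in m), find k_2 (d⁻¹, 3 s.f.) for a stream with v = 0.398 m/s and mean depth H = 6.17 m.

k_2 ≈ 0.0980 d⁻¹

k_2 = 5.026 × 0.398^0.969 / 6.17^1.673 = 5.026 × 0.4095 / 21.00 = 0.09803 d⁻¹.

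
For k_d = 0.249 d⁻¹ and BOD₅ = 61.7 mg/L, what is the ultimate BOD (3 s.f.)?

L₀ ≈ 86.7 mg/L

BOD₅ = L₀(1 − e^(−5k_d)) ⇒ L₀ = BOD₅ / (1 − e^(−5×0.249))
= 61.7 / (1 − 0.2879) = 61.7 / 0.7121 = 86.65 mg/L.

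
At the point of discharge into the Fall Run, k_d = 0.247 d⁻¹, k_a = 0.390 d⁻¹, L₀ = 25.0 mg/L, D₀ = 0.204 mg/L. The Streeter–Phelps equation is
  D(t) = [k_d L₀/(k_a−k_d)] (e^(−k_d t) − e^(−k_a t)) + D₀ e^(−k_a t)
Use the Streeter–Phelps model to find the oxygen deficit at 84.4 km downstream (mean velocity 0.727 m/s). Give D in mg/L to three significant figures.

Travel time t = x/v = 84.4 km / (0.727 m/s) = 84400 m / 0.727 m/s = 116100 s = 1.344 d.
k_d L₀/(k_a−k_d) = 0.247×25.0/(0.390−0.247) = 6.175/0.1430 = 43.18 mg/L.
e^(−k_d t) = e^(−0.247×1.344) = 0.7176; e^(−k_a t) = e^(−0.390×1.344) = 0.5921.
D = 43.18 × (0.7176 − 0.5921) + 0.204 × 0.5921 = 5.417 + 0.1208 = 5.538 mg/L.

D ≈ 5.54 mg/L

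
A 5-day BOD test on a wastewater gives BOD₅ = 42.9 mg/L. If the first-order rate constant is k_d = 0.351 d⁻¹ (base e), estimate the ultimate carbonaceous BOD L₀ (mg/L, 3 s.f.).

BOD₅ = L₀(1 − e^(−5k_d)) ⇒ L₀ = BOD₅ / (1 − e^(−5×0.351))
= 42.9 / (1 − 0.1729) = 42.9 / 0.8271 = 51.87 mg/L.

L₀ ≈ 51.9 mg/L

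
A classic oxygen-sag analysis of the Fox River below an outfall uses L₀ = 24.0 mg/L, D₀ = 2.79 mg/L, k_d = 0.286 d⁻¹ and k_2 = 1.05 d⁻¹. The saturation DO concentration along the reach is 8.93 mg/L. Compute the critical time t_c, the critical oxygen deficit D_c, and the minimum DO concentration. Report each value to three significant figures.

t_c ≈ 1.22 d; D_c ≈ 4.62 mg/L; min DO ≈ 4.31 mg/L

With k_2/k_d = 3.671 and 1 − D₀(k_2−k_d)/(k_d L₀) = 0.6895,
t_c = ln(3.671 × 0.6895) / (1.05 − 0.286) = ln(2.531) / 0.7640 = 0.9287/0.7640 = 1.216 d.
L(t_c) = L₀ e^(−k_d t_c) = 24.0 × 0.7063 = 16.95 mg/L, and at the critical point k_2 D_c = k_d L, so D_c = (0.286/1.05) × 16.95 = 4.617 mg/L.
Minimum DO = C_s − D_c = 8.93 − 4.617 = 4.313 mg/L.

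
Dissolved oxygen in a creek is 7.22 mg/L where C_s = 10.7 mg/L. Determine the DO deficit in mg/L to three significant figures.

D = C_s − C = 10.7 − 7.22 = 3.48 mg/L.

D ≈ 3.48 mg/L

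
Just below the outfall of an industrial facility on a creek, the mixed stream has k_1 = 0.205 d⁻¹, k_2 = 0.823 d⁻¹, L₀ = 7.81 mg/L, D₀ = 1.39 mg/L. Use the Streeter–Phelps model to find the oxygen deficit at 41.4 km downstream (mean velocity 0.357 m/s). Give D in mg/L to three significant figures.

D ≈ 1.57 mg/L

Travel time t = x/v = 41.4 km / (0.357 m/s) = 41400 m / 0.357 m/s = 116000 s = 1.342 d.
k_1 L₀/(k_2−k_1) = 0.205×7.81/(0.823−0.205) = 1.601/0.6180 = 2.591 mg/L.
e^(−k_1 t) = e^(−0.205×1.342) = 0.7595; e^(−k_2 t) = e^(−0.823×1.342) = 0.3313.
D = 2.591 × (0.7595 − 0.3313) + 1.39 × 0.3313 = 1.109 + 0.4606 = 1.570 mg/L.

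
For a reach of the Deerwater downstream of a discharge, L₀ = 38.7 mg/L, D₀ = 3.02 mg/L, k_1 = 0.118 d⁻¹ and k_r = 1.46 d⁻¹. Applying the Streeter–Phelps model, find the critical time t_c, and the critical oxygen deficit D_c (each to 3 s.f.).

t_c = [1/(k_r−k_1)] ln[(k_r/k_1)(1 − D₀(k_r−k_1)/(k_1 L₀))]
= [1/(1.46−0.118)] ln[(1.46/0.118)(1 − 3.02×1.342/(0.118×38.7))]
= (1/1.342) ln[12.37 × 0.1125] = 0.7452 × ln(1.392) = 0.7452 × 0.3307 = 0.2465 d.
L(t_c) = L₀ e^(−k_1 t_c) = 38.7 × 0.9713 = 37.59 mg/L, and at the critical point k_r D_c = k_1 L, so D_c = (0.118/1.46) × 37.59 = 3.038 mg/L.

t_c ≈ 0.246 d; D_c ≈ 3.04 mg/L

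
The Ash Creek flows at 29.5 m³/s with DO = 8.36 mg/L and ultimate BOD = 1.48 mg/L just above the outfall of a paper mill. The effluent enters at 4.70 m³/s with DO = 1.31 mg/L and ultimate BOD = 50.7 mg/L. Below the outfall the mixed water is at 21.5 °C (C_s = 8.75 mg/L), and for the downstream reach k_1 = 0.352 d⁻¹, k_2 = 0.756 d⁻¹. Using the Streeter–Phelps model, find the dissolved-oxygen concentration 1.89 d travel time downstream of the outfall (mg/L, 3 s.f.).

Mixed DO = (29.5×8.36 + 4.70×1.31)/(29.5+4.70) = 252.8/34.20 = 7.391 mg/L.
Mixed L₀ = (29.5×1.48 + 4.70×50.7)/(34.20) = 282.0/34.20 = 8.244 mg/L.
Initial deficit D₀ = C_s − DO₀ = 8.75 − 7.391 = 1.359 mg/L.
D(1.89) = [0.352×8.244/(0.756−0.352)](e^(−0.352×1.89) − e^(−0.756×1.89)) + 1.359 e^(−0.756×1.89)
= 7.183 × (0.5141 − 0.2396) + 1.359 × 0.2396 = 2.298 mg/L.
DO = 8.75 − 2.298 = 6.452 mg/L.

DO ≈ 6.45 mg/L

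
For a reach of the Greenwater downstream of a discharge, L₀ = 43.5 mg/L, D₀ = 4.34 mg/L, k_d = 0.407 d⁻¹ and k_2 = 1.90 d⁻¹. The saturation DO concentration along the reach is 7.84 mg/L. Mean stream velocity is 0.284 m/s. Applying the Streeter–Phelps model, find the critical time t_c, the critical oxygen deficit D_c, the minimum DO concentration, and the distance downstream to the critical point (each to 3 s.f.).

t_c ≈ 0.727 d; D_c ≈ 6.93 mg/L; min DO ≈ 0.908 mg/L; x_c ≈ 17.8 km

t_c = [1/(k_2−k_d)] ln[(k_2/k_d)(1 − D₀(k_2−k_d)/(k_d L₀))]
= [1/(1.90−0.407)] ln[(1.90/0.407)(1 − 4.34×1.493/(0.407×43.5))]
= (1/1.493) ln[4.668 × 0.6340] = 0.6698 × ln(2.960) = 0.6698 × 1.085 = 0.7268 d.
D_c = (k_d/k_2) L₀ e^(−k_d t_c) = (0.407/1.90) × 43.5 × e^(−0.407×0.7268) = 0.2142 × 43.5 × 0.7439 = 6.932 mg/L.
Minimum DO = C_s − D_c = 7.84 − 6.932 = 0.9079 mg/L.
x_c = v t_c = 0.284 m/s × 0.7268 d × 86400 s/d = 17830 m ≈ 17.8 km.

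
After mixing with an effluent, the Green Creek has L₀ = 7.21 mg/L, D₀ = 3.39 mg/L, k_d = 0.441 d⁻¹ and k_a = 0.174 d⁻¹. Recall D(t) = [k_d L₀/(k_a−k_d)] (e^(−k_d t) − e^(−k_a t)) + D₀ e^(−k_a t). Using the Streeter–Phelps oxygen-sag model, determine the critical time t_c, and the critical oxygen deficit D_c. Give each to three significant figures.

With k_a/k_d = 0.3946 and 1 − D₀(k_a−k_d)/(k_d L₀) = 1.285,
t_c = ln(0.3946 × 1.285) / (0.174 − 0.441) = ln(0.5069) / -0.2670 = -0.6795/-0.2670 = 2.545 d.
D_c = (k_d/k_a) L₀ e^(−k_d t_c) = (0.441/0.174) × 7.21 × e^(−0.441×2.545) = 2.534 × 7.21 × 0.3255 = 5.949 mg/L.

t_c ≈ 2.54 d; D_c ≈ 5.95 mg/L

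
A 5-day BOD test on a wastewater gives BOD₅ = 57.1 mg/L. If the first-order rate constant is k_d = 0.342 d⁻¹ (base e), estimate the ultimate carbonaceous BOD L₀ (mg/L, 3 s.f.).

BOD₅ = L₀(1 − e^(−5k_d)) ⇒ L₀ = BOD₅ / (1 − e^(−5×0.342))
= 57.1 / (1 − 0.1809) = 57.1 / 0.8191 = 69.71 mg/L.

L₀ ≈ 69.7 mg/L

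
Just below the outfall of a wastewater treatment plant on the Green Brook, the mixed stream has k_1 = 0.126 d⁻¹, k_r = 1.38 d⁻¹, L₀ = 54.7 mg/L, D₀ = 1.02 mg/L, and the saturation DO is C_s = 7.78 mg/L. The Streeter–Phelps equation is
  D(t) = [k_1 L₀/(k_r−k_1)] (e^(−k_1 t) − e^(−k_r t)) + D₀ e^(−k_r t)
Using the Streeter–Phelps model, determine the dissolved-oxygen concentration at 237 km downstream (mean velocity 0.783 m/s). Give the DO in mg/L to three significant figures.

DO ≈ 4.28 mg/L

Travel time t = x/v = 237 km / (0.783 m/s) = 237000 m / 0.783 m/s = 302700 s = 3.503 d.
k_1 L₀/(k_r−k_1) = 0.126×54.7/(1.38−0.126) = 6.892/1.254 = 5.496 mg/L.
e^(−k_1 t) = e^(−0.126×3.503) = 0.6431; e^(−k_r t) = e^(−1.38×3.503) = 0.007951.
D = 5.496 × (0.6431 − 0.007951) + 1.02 × 0.007951 = 3.491 + 0.008110 = 3.499 mg/L.
DO = C_s − D = 7.78 − 3.499 = 4.281 mg/L.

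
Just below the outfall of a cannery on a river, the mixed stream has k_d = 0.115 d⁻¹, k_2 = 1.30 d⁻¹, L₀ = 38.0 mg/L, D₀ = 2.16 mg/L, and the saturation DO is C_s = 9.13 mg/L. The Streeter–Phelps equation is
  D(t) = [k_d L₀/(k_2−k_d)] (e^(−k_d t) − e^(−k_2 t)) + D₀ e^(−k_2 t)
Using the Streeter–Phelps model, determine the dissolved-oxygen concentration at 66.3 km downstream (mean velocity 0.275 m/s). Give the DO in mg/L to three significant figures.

Travel time t = x/v = 66.3 km / (0.275 m/s) = 66300 m / 0.275 m/s = 241100 s = 2.790 d.
k_d L₀/(k_2−k_d) = 0.115×38.0/(1.30−0.115) = 4.370/1.185 = 3.688 mg/L.
e^(−k_d t) = e^(−0.115×2.790) = 0.7255; e^(−k_2 t) = e^(−1.30×2.790) = 0.02658.
D = 3.688 × (0.7255 − 0.02658) + 2.16 × 0.02658 = 2.577 + 0.05742 = 2.635 mg/L.
DO = C_s − D = 9.13 − 2.635 = 6.495 mg/L.

DO ≈ 6.50 mg/L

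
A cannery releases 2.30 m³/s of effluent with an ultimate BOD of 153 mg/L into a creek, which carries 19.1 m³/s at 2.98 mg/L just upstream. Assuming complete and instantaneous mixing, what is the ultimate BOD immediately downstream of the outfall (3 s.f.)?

Flow-weighted mixing: C = (Q_r C_r + Q_w C_w)/(Q_r + Q_w)
= (19.1×2.98 + 2.30×153)/(19.1 + 2.30) = 408.8/21.40 = 19.10 mg/L.

19.1 mg/L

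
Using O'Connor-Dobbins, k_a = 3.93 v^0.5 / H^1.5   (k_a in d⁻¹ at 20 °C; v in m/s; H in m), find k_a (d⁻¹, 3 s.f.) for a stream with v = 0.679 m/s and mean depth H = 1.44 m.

k_a ≈ 1.87 d⁻¹

k_a = 3.93 × 0.679^0.5 / 1.44^1.5 = 3.93 × 0.8240 / 1.728 = 1.874 d⁻¹.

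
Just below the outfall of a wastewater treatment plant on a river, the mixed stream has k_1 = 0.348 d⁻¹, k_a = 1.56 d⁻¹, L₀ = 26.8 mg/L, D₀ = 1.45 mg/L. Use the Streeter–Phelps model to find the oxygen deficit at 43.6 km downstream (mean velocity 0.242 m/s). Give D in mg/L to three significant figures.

Travel time t = x/v = 43.6 km / (0.242 m/s) = 43600 m / 0.242 m/s = 180200 s = 2.085 d.
k_1 L₀/(k_a−k_1) = 0.348×26.8/(1.56−0.348) = 9.326/1.212 = 7.695 mg/L.
e^(−k_1 t) = e^(−0.348×2.085) = 0.4840; e^(−k_a t) = e^(−1.56×2.085) = 0.03866.
D = 7.695 × (0.4840 − 0.03866) + 1.45 × 0.03866 = 3.427 + 0.05606 = 3.483 mg/L.

D ≈ 3.48 mg/L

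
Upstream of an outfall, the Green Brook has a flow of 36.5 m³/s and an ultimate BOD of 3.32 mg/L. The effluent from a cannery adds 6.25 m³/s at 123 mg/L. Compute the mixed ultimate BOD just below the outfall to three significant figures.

Flow-weighted mixing: C = (Q_r C_r + Q_w C_w)/(Q_r + Q_w)
= (36.5×3.32 + 6.25×123)/(36.5 + 6.25) = 889.9/42.75 = 20.82 mg/L.

20.8 mg/L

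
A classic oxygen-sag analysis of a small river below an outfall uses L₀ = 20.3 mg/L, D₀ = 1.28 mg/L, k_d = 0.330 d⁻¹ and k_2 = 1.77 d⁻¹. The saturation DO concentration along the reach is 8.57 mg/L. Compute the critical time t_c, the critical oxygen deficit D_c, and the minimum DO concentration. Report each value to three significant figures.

t_c ≈ 0.943 d; D_c ≈ 2.77 mg/L; min DO ≈ 5.80 mg/L

t_c = [1/(k_2−k_d)] ln[(k_2/k_d)(1 − D₀(k_2−k_d)/(k_d L₀))]
= [1/(1.77−0.330)] ln[(1.77/0.330)(1 − 1.28×1.440/(0.330×20.3))]
= (1/1.440) ln[5.364 × 0.7249] = 0.6944 × ln(3.888) = 0.6944 × 1.358 = 0.9430 d.
L(t_c) = L₀ e^(−k_d t_c) = 20.3 × 0.7326 = 14.87 mg/L, and at the critical point k_2 D_c = k_d L, so D_c = (0.330/1.77) × 14.87 = 2.773 mg/L.
Minimum DO = C_s − D_c = 8.57 − 2.773 = 5.797 mg/L.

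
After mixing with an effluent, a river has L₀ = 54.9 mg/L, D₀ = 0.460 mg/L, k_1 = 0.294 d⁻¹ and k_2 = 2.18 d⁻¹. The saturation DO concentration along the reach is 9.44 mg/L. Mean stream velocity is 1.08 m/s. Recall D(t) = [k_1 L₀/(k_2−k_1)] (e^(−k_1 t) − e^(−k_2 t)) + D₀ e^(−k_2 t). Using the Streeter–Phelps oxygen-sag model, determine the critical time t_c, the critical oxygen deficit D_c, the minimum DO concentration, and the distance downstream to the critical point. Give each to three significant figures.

At the critical point dD/dt = 0, so k_1 L₀ e^(−k_1 t) = k_2 D. Substituting D(t) from the Streeter–Phelps equation and solving for t gives
t_c = ln[(k_2/k_1)(1 − D₀(k_2−k_1)/(k_1 L₀))] / (k_2−k_1).
Here k_2−k_1 = 1.886 d⁻¹ and 1 − D₀(k_2−k_1)/(k_1 L₀) = 1 − 0.460×1.886/(0.294×54.9) = 0.9462, so
t_c = ln(7.415 × 0.9462) / 1.886 = 1.948 / 1.886 = 1.033 d.
D_c = (k_1/k_2) L₀ e^(−k_1 t_c) = (0.294/2.18) × 54.9 × e^(−0.294×1.033) = 0.1349 × 54.9 × 0.7381 = 5.465 mg/L.
Minimum DO = C_s − D_c = 9.44 − 5.465 = 3.975 mg/L.
x_c = v t_c = 1.08 m/s × 1.033 d × 86400 s/d = 96390 m ≈ 96.4 km.

t_c ≈ 1.03 d; D_c ≈ 5.46 mg/L; min DO ≈ 3.98 mg/L; x_c ≈ 96.4 km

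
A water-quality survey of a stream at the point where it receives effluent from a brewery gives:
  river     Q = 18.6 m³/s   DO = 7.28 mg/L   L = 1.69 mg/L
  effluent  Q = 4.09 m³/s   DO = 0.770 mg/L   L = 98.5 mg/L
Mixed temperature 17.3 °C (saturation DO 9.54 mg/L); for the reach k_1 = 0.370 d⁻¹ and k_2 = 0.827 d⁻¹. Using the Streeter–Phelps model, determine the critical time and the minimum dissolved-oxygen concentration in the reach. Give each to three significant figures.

t_c ≈ 1.21 d; minimum DO ≈ 4.07 mg/L

Mixed DO = (18.6×7.28 + 4.09×0.770)/(18.6+4.09) = 138.6/22.69 = 6.107 mg/L.
Mixed L₀ = (18.6×1.69 + 4.09×98.5)/(22.69) = 434.3/22.69 = 19.14 mg/L.
Initial deficit D₀ = C_s − DO₀ = 9.54 − 6.107 = 3.433 mg/L.
t_c = (1/0.4570) ln[(0.827/0.370)(1 − 3.433×0.4570/(0.370×19.14))] = 2.188 × ln(1.740) = 1.212 d.
D_c = (0.370/0.827) × 19.14 × e^(−0.370×1.212) = 0.4474 × 19.14 × 0.6386 = 5.469 mg/L.
Minimum DO = 9.54 − 5.469 = 4.071 mg/L.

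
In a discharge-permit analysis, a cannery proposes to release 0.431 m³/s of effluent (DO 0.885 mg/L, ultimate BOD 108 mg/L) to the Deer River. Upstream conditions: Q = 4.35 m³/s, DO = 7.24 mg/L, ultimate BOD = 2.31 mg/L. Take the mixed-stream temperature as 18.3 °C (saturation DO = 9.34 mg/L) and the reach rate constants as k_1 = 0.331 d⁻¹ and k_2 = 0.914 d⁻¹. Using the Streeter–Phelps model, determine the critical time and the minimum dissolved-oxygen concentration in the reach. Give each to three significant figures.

t_c ≈ 0.873 d; minimum DO ≈ 6.13 mg/L

Mixed DO = (4.35×7.24 + 0.431×0.885)/(4.35+0.431) = 31.88/4.781 = 6.667 mg/L.
Mixed L₀ = (4.35×2.31 + 0.431×108)/(4.781) = 56.60/4.781 = 11.84 mg/L.
Initial deficit D₀ = C_s − DO₀ = 9.34 − 6.667 = 2.673 mg/L.
t_c = (1/0.5830) ln[(0.914/0.331)(1 − 2.673×0.5830/(0.331×11.84))] = 1.715 × ln(1.663) = 0.8726 d.
D_c = (0.331/0.914) × 11.84 × e^(−0.331×0.8726) = 0.3621 × 11.84 × 0.7491 = 3.212 mg/L.
Minimum DO = 9.34 − 3.212 = 6.128 mg/L.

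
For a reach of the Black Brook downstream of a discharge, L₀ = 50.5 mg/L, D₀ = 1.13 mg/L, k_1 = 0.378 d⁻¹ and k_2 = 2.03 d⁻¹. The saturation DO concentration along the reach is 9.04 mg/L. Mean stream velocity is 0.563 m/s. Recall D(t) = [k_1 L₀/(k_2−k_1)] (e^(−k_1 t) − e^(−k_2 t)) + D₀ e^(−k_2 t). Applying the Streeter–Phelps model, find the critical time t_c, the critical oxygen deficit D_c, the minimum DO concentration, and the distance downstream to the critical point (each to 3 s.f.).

t_c = [1/(k_2−k_1)] ln[(k_2/k_1)(1 − D₀(k_2−k_1)/(k_1 L₀))]
= [1/(2.03−0.378)] ln[(2.03/0.378)(1 − 1.13×1.652/(0.378×50.5))]
= (1/1.652) ln[5.370 × 0.9022] = 0.6053 × ln(4.845) = 0.6053 × 1.578 = 0.9552 d.
L(t_c) = L₀ e^(−k_1 t_c) = 50.5 × 0.6969 = 35.20 mg/L, and at the critical point k_2 D_c = k_1 L, so D_c = (0.378/2.03) × 35.20 = 6.554 mg/L.
Minimum DO = C_s − D_c = 9.04 − 6.554 = 2.486 mg/L.
x_c = v t_c = 0.563 m/s × 0.9552 d × 86400 s/d = 46460 m ≈ 46.5 km.

t_c ≈ 0.955 d; D_c ≈ 6.55 mg/L; min DO ≈ 2.49 mg/L; x_c ≈ 46.5 km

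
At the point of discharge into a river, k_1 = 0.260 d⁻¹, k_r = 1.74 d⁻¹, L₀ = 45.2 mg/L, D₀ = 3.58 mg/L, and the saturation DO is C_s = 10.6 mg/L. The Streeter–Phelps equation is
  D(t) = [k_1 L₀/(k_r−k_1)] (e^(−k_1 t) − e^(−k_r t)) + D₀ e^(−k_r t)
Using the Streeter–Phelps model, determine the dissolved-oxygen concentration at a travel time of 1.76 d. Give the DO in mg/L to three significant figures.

DO ≈ 5.78 mg/L

k_1 L₀/(k_r−k_1) = 0.260×45.2/(1.74−0.260) = 11.75/1.480 = 7.941 mg/L.
e^(−k_1 t) = e^(−0.260×1.760) = 0.6328; e^(−k_r t) = e^(−1.74×1.760) = 0.04678.
D = 7.941 × (0.6328 − 0.04678) + 3.58 × 0.04678 = 4.653 + 0.1675 = 4.821 mg/L.
DO = C_s − D = 10.6 − 4.821 = 5.779 mg/L.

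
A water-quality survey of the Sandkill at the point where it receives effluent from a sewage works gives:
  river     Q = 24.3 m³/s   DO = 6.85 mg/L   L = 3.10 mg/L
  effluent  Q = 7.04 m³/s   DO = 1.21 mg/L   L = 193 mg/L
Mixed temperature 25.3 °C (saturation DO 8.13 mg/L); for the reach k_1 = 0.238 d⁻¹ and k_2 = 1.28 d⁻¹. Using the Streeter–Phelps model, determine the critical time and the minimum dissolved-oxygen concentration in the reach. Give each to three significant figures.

Mixed DO = (24.3×6.85 + 7.04×1.21)/(24.3+7.04) = 175.0/31.34 = 5.583 mg/L.
Mixed L₀ = (24.3×3.10 + 7.04×193)/(31.34) = 1434/31.34 = 45.76 mg/L.
Initial deficit D₀ = C_s − DO₀ = 8.13 − 5.583 = 2.547 mg/L.
t_c = (1/1.042) ln[(1.28/0.238)(1 − 2.547×1.042/(0.238×45.76))] = 0.9597 × ln(4.068) = 1.346 d.
D_c = (0.238/1.28) × 45.76 × e^(−0.238×1.346) = 0.1859 × 45.76 × 0.7258 = 6.175 mg/L.
Minimum DO = 8.13 − 6.175 = 1.955 mg/L.

t_c ≈ 1.35 d; minimum DO ≈ 1.95 mg/L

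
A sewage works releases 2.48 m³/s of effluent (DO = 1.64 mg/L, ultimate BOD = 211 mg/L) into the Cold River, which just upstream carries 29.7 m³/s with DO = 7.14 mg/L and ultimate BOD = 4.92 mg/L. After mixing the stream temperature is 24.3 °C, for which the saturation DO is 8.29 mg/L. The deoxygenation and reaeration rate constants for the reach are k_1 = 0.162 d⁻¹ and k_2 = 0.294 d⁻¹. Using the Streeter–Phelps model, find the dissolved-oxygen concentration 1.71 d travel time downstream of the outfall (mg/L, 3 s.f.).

Mixed DO = (29.7×7.14 + 2.48×1.64)/(29.7+2.48) = 216.1/32.18 = 6.716 mg/L.
Mixed L₀ = (29.7×4.92 + 2.48×211)/(32.18) = 669.4/32.18 = 20.80 mg/L.
Initial deficit D₀ = C_s − DO₀ = 8.29 − 6.716 = 1.574 mg/L.
D(1.71) = [0.162×20.80/(0.294−0.162)](e^(−0.162×1.71) − e^(−0.294×1.71)) + 1.574 e^(−0.294×1.71)
= 25.53 × (0.7580 − 0.6049) + 1.574 × 0.6049 = 4.862 mg/L.
DO = 8.29 − 4.862 = 3.428 mg/L.

DO ≈ 3.43 mg/L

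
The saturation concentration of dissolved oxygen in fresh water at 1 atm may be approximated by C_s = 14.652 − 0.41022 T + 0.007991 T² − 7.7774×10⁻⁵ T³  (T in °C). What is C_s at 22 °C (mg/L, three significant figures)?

C_s ≈ 8.67 mg/L

C_s = 14.652 − 0.41022×22 + 0.007991×22² − 7.7774×10⁻⁵×22³ = 8.667 mg/L.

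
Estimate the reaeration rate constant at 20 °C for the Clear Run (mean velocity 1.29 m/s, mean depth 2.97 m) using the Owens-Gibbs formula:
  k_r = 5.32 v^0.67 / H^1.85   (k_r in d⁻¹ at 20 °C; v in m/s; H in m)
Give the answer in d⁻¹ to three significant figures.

k_r = 5.32 × 1.29^0.67 / 2.97^1.85 = 5.32 × 1.186 / 7.492 = 0.8422 d⁻¹.

k_r ≈ 0.842 d⁻¹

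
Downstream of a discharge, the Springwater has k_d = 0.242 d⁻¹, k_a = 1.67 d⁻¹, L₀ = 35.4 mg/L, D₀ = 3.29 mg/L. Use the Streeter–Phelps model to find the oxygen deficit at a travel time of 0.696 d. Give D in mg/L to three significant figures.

D ≈ 4.22 mg/L

k_d L₀/(k_a−k_d) = 0.242×35.4/(1.67−0.242) = 8.567/1.428 = 5.999 mg/L.
e^(−k_d t) = e^(−0.242×0.6960) = 0.8450; e^(−k_a t) = e^(−1.67×0.6960) = 0.3128.
D = 5.999 × (0.8450 − 0.3128) + 3.29 × 0.3128 = 3.193 + 1.029 = 4.222 mg/L.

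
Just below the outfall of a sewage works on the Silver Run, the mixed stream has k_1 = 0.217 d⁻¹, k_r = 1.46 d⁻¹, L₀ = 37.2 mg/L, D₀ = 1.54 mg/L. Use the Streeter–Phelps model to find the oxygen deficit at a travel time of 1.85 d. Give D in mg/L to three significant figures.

k_1 L₀/(k_r−k_1) = 0.217×37.2/(1.46−0.217) = 8.072/1.243 = 6.494 mg/L.
e^(−k_1 t) = e^(−0.217×1.850) = 0.6693; e^(−k_r t) = e^(−1.46×1.850) = 0.06714.
D = 6.494 × (0.6693 − 0.06714) + 1.54 × 0.06714 = 3.911 + 0.1034 = 4.014 mg/L.

D ≈ 4.01 mg/L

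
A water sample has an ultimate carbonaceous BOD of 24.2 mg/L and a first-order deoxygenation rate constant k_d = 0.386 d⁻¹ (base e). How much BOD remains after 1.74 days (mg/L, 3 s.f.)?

L ≈ 12.4 mg/L

L_t = L₀ e^(−k_d t) = 24.2 × e^(−0.386×1.74) = 24.2 × 0.5109 = 12.36 mg/L.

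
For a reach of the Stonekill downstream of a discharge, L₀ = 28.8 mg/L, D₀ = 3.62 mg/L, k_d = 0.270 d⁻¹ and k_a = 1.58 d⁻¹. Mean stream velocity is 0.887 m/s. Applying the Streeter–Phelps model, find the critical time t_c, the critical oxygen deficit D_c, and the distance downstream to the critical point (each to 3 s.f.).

At the critical point dD/dt = 0, so k_d L₀ e^(−k_d t) = k_a D. Substituting D(t) from the Streeter–Phelps equation and solving for t gives
t_c = ln[(k_a/k_d)(1 − D₀(k_a−k_d)/(k_d L₀))] / (k_a−k_d).
Here k_a−k_d = 1.310 d⁻¹ and 1 − D₀(k_a−k_d)/(k_d L₀) = 1 − 3.62×1.310/(0.270×28.8) = 0.3901, so
t_c = ln(5.852 × 0.3901) / 1.310 = 0.8255 / 1.310 = 0.6302 d.
L(t_c) = L₀ e^(−k_d t_c) = 28.8 × 0.8435 = 24.29 mg/L, and at the critical point k_a D_c = k_d L, so D_c = (0.270/1.58) × 24.29 = 4.151 mg/L.
x_c = v t_c = 0.887 m/s × 0.6302 d × 86400 s/d = 48290 m ≈ 48.3 km.

t_c ≈ 0.630 d; D_c ≈ 4.15 mg/L; x_c ≈ 48.3 km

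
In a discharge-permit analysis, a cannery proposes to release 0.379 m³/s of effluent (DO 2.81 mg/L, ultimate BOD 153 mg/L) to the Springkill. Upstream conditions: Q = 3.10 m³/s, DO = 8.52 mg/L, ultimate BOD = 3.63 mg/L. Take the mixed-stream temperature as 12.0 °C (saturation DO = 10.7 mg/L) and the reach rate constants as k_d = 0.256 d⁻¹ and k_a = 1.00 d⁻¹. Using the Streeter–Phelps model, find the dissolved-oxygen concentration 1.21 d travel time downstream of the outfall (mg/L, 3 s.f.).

Mixed DO = (3.10×8.52 + 0.379×2.81)/(3.10+0.379) = 27.48/3.479 = 7.898 mg/L.
Mixed L₀ = (3.10×3.63 + 0.379×153)/(3.479) = 69.24/3.479 = 19.90 mg/L.
Initial deficit D₀ = C_s − DO₀ = 10.7 − 7.898 = 2.802 mg/L.
D(1.21) = [0.256×19.90/(1.00−0.256)](e^(−0.256×1.21) − e^(−1.00×1.21)) + 2.802 e^(−1.00×1.21)
= 6.848 × (0.7336 − 0.2982) + 2.802 × 0.2982 = 3.817 mg/L.
DO = 10.7 − 3.817 = 6.883 mg/L.

DO ≈ 6.88 mg/L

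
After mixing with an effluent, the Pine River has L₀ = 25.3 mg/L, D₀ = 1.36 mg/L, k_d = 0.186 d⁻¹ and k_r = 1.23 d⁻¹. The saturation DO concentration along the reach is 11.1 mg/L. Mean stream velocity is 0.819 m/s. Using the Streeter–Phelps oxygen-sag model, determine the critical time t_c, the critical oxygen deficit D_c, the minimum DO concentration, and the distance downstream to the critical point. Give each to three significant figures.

t_c ≈ 1.47 d; D_c ≈ 2.91 mg/L; min DO ≈ 8.19 mg/L; x_c ≈ 104 km

t_c = [1/(k_r−k_d)] ln[(k_r/k_d)(1 − D₀(k_r−k_d)/(k_d L₀))]
= [1/(1.23−0.186)] ln[(1.23/0.186)(1 − 1.36×1.044/(0.186×25.3))]
= (1/1.044) ln[6.613 × 0.6983] = 0.9579 × ln(4.618) = 0.9579 × 1.530 = 1.465 d.
D_c = (k_d/k_r) L₀ e^(−k_d t_c) = (0.186/1.23) × 25.3 × e^(−0.186×1.465) = 0.1512 × 25.3 × 0.7614 = 2.913 mg/L.
Minimum DO = C_s − D_c = 11.1 − 2.913 = 8.187 mg/L.
x_c = v t_c = 0.819 m/s × 1.465 d × 86400 s/d = 103700 m ≈ 104 km.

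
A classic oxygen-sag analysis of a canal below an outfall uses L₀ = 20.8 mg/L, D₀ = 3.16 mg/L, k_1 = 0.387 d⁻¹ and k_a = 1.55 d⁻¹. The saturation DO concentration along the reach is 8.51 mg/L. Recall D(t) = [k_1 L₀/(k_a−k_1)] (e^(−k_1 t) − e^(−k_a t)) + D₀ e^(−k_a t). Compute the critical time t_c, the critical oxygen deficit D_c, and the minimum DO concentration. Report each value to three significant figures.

t_c ≈ 0.669 d; D_c ≈ 4.01 mg/L; min DO ≈ 4.50 mg/L

t_c = [1/(k_a−k_1)] ln[(k_a/k_1)(1 − D₀(k_a−k_1)/(k_1 L₀))]
= [1/(1.55−0.387)] ln[(1.55/0.387)(1 − 3.16×1.163/(0.387×20.8))]
= (1/1.163) ln[4.005 × 0.5434] = 0.8598 × ln(2.177) = 0.8598 × 0.7778 = 0.6688 d.
D_c = (k_1/k_a) L₀ e^(−k_1 t_c) = (0.387/1.55) × 20.8 × e^(−0.387×0.6688) = 0.2497 × 20.8 × 0.7720 = 4.009 mg/L.
Minimum DO = C_s − D_c = 8.51 − 4.009 = 4.501 mg/L.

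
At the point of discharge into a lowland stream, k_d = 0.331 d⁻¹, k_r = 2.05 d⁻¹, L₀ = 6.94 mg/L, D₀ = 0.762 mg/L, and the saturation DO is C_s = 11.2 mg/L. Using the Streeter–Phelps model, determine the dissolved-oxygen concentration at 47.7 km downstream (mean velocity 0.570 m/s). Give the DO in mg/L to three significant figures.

DO ≈ 10.3 mg/L

Travel time t = x/v = 47.7 km / (0.570 m/s) = 47700 m / 0.570 m/s = 83680 s = 0.9686 d.
k_d L₀/(k_r−k_d) = 0.331×6.94/(2.05−0.331) = 2.297/1.719 = 1.336 mg/L.
e^(−k_d t) = e^(−0.331×0.9686) = 0.7257; e^(−k_r t) = e^(−2.05×0.9686) = 0.1373.
D = 1.336 × (0.7257 − 0.1373) + 0.762 × 0.1373 = 0.7863 + 0.1046 = 0.8909 mg/L.
DO = C_s − D = 11.2 − 0.8909 = 10.31 mg/L.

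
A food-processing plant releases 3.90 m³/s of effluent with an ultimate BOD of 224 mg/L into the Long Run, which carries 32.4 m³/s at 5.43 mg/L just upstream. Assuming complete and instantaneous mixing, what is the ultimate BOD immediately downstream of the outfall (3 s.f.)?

28.9 mg/L

Flow-weighted mixing: C = (Q_r C_r + Q_w C_w)/(Q_r + Q_w)
= (32.4×5.43 + 3.90×224)/(32.4 + 3.90) = 1050/36.30 = 28.91 mg/L.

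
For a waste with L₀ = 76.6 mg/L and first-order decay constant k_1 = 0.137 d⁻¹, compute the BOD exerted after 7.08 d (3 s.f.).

y ≈ 47.6 mg/L

y_t = L₀(1 − e^(−k_1 t)) = 76.6 × (1 − e^(−0.137×7.08))
= 76.6 × (1 − 0.3791) = 76.6 × 0.6209 = 47.56 mg/L.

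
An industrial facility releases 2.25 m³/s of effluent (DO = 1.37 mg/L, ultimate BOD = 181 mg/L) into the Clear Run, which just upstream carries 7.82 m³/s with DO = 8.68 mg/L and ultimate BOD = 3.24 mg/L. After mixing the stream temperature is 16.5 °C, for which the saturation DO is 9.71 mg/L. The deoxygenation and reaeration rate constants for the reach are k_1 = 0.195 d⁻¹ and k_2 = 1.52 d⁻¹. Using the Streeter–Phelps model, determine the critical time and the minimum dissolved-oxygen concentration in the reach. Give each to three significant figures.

Mixed DO = (7.82×8.68 + 2.25×1.37)/(7.82+2.25) = 70.96/10.07 = 7.047 mg/L.
Mixed L₀ = (7.82×3.24 + 2.25×181)/(10.07) = 432.6/10.07 = 42.96 mg/L.
Initial deficit D₀ = C_s − DO₀ = 9.71 − 7.047 = 2.663 mg/L.
t_c = (1/1.325) ln[(1.52/0.195)(1 − 2.663×1.325/(0.195×42.96))] = 0.7547 × ln(4.511) = 1.137 d.
D_c = (0.195/1.52) × 42.96 × e^(−0.195×1.137) = 0.1283 × 42.96 × 0.8011 = 4.415 mg/L.
Minimum DO = 9.71 − 4.415 = 5.295 mg/L.

t_c ≈ 1.14 d; minimum DO ≈ 5.29 mg/L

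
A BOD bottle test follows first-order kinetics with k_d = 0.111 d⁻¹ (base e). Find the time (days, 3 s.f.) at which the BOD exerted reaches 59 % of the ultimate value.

t ≈ 8.03 d

y/L₀ = 1 − e^(−k_d t) = 0.59 ⇒ e^(−k_d t) = 0.410
t = −ln(0.410) / 0.111 = 0.8916 / 0.111 = 8.032 d.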